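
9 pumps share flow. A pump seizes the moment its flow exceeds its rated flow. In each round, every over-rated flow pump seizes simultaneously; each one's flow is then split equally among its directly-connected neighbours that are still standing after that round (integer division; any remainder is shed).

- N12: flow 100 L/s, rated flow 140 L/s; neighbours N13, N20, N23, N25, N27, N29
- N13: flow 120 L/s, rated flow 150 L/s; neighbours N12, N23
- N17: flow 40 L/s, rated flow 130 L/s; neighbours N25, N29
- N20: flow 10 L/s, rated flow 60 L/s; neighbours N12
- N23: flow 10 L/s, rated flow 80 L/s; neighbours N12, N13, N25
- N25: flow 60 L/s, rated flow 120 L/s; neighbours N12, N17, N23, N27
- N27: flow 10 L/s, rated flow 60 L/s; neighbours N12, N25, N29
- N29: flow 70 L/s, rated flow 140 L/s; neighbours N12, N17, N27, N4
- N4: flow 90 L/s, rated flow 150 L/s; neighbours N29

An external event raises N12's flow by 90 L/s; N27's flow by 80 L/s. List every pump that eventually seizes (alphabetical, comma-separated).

N12, N13, N17, N23, N25, N27, N29, N4

Round 1 — N12 at 190 > 140; N27 at 90 > 60. N12, N27 seize.
  N12 sheds 190 L/s to N13, N20, N23, N25, N29: 38 each.
    N13: 120+38 = 158 > 150
    N20: 10+38 = 48 ≤ 60
    N23: 10+38 = 48 ≤ 80
    N25: 60+38 = 98 ≤ 120
    N29: 70+38 = 108 ≤ 140
  N27 sheds 90 L/s to N25, N29: 45 each.
    N25: 98+45 = 143 > 120
    N29: 108+45 = 153 > 140
Round 2 — N13, N25, N29 seize.
  N13 sheds 158 L/s to N23: 158 each.
    N23: 48+158 = 206 > 80
  N25 sheds 143 L/s to N17, N23: 71 each (1 lost).
    N17: 40+71 = 111 ≤ 130
    N23: 206+71 = 277 > 80
  N29 sheds 153 L/s to N17, N4: 76 each (1 lost).
    N17: 111+76 = 187 > 130
    N4: 90+76 = 166 > 150
Round 3 — N17, N23, N4 seize.
  N17 sheds 187 L/s: no online neighbours, lost.
  N23 sheds 277 L/s: no online neighbours, lost.
  N4 sheds 166 L/s: no online neighbours, lost.
No further seizures.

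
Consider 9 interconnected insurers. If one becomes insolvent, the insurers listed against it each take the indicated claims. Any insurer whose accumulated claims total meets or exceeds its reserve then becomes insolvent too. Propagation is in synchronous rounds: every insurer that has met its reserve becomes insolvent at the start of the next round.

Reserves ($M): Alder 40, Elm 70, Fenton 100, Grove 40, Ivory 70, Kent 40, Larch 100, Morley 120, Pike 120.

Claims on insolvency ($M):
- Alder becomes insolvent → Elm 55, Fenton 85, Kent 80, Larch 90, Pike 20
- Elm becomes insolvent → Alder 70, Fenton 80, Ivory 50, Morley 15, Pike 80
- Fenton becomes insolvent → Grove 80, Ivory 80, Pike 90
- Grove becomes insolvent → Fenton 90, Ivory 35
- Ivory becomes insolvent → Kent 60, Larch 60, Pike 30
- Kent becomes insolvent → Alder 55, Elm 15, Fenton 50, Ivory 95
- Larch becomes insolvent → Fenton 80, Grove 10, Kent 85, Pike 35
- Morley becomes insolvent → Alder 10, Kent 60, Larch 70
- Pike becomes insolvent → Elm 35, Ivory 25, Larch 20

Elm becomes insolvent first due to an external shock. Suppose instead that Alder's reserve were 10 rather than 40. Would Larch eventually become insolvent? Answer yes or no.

With Alder's reserve at 10:
Round 1 — Elm becomes insolvent (initial).
  Alder: +70 → 70 ≥ 10
  Fenton: +80 → 80 < 100
  Ivory: +50 → 50 < 70
  Morley: +15 → 15 < 120
  Pike: +80 → 80 < 120
Round 2 — Alder becomes insolvent.
  Fenton: +85 → 165 ≥ 100
  Kent: +80 → 80 ≥ 40
  Larch: +90 → 90 < 100
  Pike: +20 → 100 < 120
Round 3 — Fenton, Kent become insolvent.
  Grove: +80 → 80 ≥ 40
  Ivory: +80+95 → 225 ≥ 70
  Pike: +90 → 190 ≥ 120
Round 4 — Grove, Ivory, Pike become insolvent.
  Larch: +60+20 → 170 ≥ 100
Round 5 — Larch becomes insolvent.
No further insolvencies.

yes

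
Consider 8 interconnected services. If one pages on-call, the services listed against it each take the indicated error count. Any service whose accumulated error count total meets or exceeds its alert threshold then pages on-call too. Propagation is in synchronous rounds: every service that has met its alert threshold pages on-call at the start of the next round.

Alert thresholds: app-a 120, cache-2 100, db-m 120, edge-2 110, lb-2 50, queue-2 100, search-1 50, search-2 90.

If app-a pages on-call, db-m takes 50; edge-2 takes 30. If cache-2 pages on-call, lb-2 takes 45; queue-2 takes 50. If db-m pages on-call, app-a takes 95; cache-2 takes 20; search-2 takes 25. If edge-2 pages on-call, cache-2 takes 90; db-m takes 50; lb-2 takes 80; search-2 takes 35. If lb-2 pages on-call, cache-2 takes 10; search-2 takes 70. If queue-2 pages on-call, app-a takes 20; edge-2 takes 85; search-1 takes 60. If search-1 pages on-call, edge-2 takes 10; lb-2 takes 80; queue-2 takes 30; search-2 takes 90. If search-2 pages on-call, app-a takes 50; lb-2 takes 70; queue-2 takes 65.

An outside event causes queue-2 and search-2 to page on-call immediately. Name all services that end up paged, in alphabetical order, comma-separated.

lb-2, queue-2, search-1, search-2

Round 1 — queue-2, search-2 page on-call (initial).
  app-a: +20+50 → 70 < 120
  edge-2: +85 → 85 < 110
  lb-2: +70 → 70 ≥ 50
  search-1: +60 → 60 ≥ 50
Round 2 — lb-2, search-1 page on-call.
  cache-2: +10 → 10 < 100
  edge-2: +10 → 95 < 110
No further pages.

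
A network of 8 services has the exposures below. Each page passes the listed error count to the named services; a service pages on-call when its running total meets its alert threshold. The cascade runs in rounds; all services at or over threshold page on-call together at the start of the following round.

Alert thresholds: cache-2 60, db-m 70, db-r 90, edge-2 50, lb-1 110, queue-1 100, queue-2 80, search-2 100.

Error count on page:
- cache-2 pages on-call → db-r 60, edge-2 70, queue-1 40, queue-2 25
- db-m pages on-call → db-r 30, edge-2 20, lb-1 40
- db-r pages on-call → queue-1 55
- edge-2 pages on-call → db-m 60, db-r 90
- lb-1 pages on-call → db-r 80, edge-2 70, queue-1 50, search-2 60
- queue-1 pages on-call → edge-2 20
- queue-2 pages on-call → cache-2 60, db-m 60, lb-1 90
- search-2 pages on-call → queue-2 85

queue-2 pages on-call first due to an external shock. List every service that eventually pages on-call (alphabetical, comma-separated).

Round 1 — queue-2 pages on-call (initial).
  cache-2: +60 → 60 ≥ 60
  db-m: +60 → 60 < 70
  lb-1: +90 → 90 < 110
Round 2 — cache-2 pages on-call.
  db-r: +60 → 60 < 90
  edge-2: +70 → 70 ≥ 50
  queue-1: +40 → 40 < 100
Round 3 — edge-2 pages on-call.
  db-m: +60 → 120 ≥ 70
  db-r: +90 → 150 ≥ 90
Round 4 — db-m, db-r page on-call.
  lb-1: +40 → 130 ≥ 110
  queue-1: +55 → 95 < 100
Round 5 — lb-1 pages on-call.
  queue-1: +50 → 145 ≥ 100
  search-2: +60 → 60 < 100
Round 6 — queue-1 pages on-call.
No further pages.

cache-2, db-m, db-r, edge-2, lb-1, queue-1, queue-2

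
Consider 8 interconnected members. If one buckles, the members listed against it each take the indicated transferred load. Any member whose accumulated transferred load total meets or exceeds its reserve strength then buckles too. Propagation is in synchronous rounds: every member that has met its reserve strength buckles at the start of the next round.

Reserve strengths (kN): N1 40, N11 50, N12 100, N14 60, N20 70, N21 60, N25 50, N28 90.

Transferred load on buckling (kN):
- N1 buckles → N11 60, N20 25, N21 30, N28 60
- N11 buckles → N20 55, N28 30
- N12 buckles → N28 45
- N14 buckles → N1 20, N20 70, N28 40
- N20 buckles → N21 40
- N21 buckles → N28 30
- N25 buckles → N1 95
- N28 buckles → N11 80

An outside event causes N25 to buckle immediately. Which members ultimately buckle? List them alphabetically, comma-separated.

Round 1 — N25 buckles (initial).
  N1: +95 → 95 ≥ 40
Round 2 — N1 buckles.
  N11: +60 → 60 ≥ 50
  N20: +25 → 25 < 70
  N21: +30 → 30 < 60
  N28: +60 → 60 < 90
Round 3 — N11 buckles.
  N20: +55 → 80 ≥ 70
  N28: +30 → 90 ≥ 90
Round 4 — N20, N28 buckle.
  N21: +40 → 70 ≥ 60
Round 5 — N21 buckles.
No further bucklings.

N1, N11, N20, N21, N25, N28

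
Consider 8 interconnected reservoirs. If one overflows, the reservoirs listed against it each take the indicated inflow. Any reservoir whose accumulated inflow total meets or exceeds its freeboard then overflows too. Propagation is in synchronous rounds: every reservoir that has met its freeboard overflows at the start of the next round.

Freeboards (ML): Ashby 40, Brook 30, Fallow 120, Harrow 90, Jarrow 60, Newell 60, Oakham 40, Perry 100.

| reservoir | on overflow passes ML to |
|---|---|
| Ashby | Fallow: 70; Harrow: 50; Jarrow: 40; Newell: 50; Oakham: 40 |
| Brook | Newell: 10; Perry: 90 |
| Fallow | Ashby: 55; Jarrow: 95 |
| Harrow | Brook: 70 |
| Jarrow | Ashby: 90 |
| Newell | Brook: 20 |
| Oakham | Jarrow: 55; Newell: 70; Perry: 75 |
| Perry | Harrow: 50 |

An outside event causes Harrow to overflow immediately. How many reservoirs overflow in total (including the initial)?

2

Round 1 — Harrow overflows (initial).
  Brook: +70 → 70 ≥ 30
Round 2 — Brook overflows.
  Newell: +10 → 10 < 60
  Perry: +90 → 90 < 100
No further overflows.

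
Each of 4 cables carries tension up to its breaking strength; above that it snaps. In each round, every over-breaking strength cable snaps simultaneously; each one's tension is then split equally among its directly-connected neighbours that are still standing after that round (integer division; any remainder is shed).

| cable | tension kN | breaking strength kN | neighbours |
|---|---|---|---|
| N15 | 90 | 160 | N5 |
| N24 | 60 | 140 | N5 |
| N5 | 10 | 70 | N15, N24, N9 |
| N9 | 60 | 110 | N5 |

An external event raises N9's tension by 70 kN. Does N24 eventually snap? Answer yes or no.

no

Round 1 — N9 at 130 > 110. N9 snaps.
  N9 sheds 130 kN to N5: 130 each.
    N5: 10+130 = 140 > 70
Round 2 — N5 snaps.
  N5 sheds 140 kN to N15, N24: 70 each.
    N15: 90+70 = 160 ≤ 160
    N24: 60+70 = 130 ≤ 140
No further breaks.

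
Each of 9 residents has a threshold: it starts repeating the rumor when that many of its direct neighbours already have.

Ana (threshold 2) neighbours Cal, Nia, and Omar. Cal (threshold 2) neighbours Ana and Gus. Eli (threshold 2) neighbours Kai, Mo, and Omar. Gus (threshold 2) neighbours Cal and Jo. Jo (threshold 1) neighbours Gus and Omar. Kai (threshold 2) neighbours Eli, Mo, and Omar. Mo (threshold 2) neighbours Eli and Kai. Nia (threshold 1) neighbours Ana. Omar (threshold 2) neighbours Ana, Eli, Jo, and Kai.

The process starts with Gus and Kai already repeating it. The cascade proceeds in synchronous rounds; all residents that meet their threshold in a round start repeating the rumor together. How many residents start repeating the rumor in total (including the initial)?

Round 1 — Gus, Kai start repeating the rumor (initial).
Round 2 — checking thresholds:
  Cal: 1 of 2 neighbours < 2, not yet.
  Eli: 1 of 3 neighbours < 2, not yet.
  Jo: 1 of 2 neighbours ≥ 1, starts repeating the rumor.
  Mo: 1 of 2 neighbours < 2, not yet.
  Omar: 1 of 4 neighbours < 2, not yet.
Round 3 — checking thresholds:
  Cal: 1 of 2 neighbours < 2, not yet.
  Eli: 1 of 3 neighbours < 2, not yet.
  Mo: 1 of 2 neighbours < 2, not yet.
  Omar: 2 of 4 neighbours ≥ 2, starts repeating the rumor.
Round 4 — checking thresholds:
  Ana: 1 of 3 neighbours < 2, not yet.
  Cal: 1 of 2 neighbours < 2, not yet.
  Eli: 2 of 3 neighbours ≥ 2, starts repeating the rumor.
  Mo: 1 of 2 neighbours < 2, not yet.
Round 5 — checking thresholds:
  Ana: 1 of 3 neighbours < 2, not yet.
  Cal: 1 of 2 neighbours < 2, not yet.
  Mo: 2 of 2 neighbours ≥ 2, starts repeating the rumor.
Round 6 — no new spreads; cascade stops.

6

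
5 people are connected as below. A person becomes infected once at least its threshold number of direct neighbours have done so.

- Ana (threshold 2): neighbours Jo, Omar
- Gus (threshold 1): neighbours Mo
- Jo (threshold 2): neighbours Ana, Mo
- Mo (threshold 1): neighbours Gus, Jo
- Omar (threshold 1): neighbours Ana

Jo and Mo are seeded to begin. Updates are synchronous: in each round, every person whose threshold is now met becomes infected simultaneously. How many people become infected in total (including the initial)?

Round 1 — Jo, Mo become infected (initial).
Round 2 — checking thresholds:
  Ana: 1 of 2 neighbours < 2, below threshold.
  Gus: 1 of 1 neighbours ≥ 1, becomes infected.
Round 3 — no new infections; cascade stops.

3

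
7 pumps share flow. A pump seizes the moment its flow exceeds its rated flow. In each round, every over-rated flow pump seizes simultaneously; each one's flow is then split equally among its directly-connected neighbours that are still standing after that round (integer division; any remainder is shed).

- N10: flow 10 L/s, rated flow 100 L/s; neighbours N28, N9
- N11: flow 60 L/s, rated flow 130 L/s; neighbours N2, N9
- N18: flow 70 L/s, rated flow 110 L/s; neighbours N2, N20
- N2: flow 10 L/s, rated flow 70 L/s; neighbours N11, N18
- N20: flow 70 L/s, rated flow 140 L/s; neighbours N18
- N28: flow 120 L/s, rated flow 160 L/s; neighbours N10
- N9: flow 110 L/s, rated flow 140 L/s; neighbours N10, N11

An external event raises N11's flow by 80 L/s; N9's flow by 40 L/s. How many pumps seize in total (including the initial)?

Round 1 — N11 at 140 > 130; N9 at 150 > 140. N11, N9 seize.
  N11 sheds 140 L/s to N2: 140 each.
    N2: 10+140 = 150 > 70
  N9 sheds 150 L/s to N10: 150 each.
    N10: 10+150 = 160 > 100
Round 2 — N10, N2 seize.
  N10 sheds 160 L/s to N28: 160 each.
    N28: 120+160 = 280 > 160
  N2 sheds 150 L/s to N18: 150 each.
    N18: 70+150 = 220 > 110
Round 3 — N18, N28 seize.
  N18 sheds 220 L/s to N20: 220 each.
    N20: 70+220 = 290 > 140
  N28 sheds 280 L/s: no online neighbours, lost.
Round 4 — N20 seizes.
  N20 sheds 290 L/s: no online neighbours, lost.
No further seizures.

7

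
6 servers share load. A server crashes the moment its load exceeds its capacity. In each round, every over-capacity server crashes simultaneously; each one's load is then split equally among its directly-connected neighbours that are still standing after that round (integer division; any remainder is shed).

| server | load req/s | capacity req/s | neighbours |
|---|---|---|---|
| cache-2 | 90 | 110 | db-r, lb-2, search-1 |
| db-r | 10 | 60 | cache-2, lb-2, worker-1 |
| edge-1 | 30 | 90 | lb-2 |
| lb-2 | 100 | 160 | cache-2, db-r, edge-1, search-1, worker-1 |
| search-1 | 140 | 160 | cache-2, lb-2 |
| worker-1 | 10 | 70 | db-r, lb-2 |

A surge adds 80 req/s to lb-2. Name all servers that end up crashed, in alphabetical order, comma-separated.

cache-2, db-r, lb-2, search-1, worker-1

Round 1 — lb-2 at 180 > 160. lb-2 crashes.
  lb-2 sheds 180 req/s to cache-2, db-r, edge-1, search-1, worker-1: 36 each.
    cache-2: 90+36 = 126 > 110
    db-r: 10+36 = 46 ≤ 60
    edge-1: 30+36 = 66 ≤ 90
    search-1: 140+36 = 176 > 160
    worker-1: 10+36 = 46 ≤ 70
Round 2 — cache-2, search-1 crash.
  cache-2 sheds 126 req/s to db-r: 126 each.
    db-r: 46+126 = 172 > 60
  search-1 sheds 176 req/s: no online neighbours, lost.
Round 3 — db-r crashes.
  db-r sheds 172 req/s to worker-1: 172 each.
    worker-1: 46+172 = 218 > 70
Round 4 — worker-1 crashes.
  worker-1 sheds 218 req/s: no online neighbours, lost.
No further crashes.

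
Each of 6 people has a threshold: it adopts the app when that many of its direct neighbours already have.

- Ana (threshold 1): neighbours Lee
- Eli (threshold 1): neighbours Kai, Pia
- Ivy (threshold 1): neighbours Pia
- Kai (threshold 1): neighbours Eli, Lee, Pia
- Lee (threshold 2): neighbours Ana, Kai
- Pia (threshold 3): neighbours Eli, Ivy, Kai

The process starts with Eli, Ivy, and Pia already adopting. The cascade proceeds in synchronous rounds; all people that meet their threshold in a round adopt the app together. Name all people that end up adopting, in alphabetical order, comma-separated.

Eli, Ivy, Kai, Pia

Round 1 — Eli, Ivy, Pia adopt the app (initial).
Round 2 — checking thresholds:
  Kai: 2 of 3 neighbours ≥ 1, adopts the app.
Round 3 — no new adoptions; cascade stops.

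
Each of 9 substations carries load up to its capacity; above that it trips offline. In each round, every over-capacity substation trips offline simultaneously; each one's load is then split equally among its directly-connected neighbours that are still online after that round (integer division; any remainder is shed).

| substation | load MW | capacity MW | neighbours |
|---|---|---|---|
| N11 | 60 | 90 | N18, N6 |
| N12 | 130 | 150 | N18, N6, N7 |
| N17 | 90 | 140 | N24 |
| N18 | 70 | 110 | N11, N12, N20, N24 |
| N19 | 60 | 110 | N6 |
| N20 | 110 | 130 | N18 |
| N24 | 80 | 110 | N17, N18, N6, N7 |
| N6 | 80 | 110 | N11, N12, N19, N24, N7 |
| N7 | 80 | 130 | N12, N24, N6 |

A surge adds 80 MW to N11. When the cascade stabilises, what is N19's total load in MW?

Round 1 — N11 at 140 > 90. N11 trips offline.
  N11 sheds 140 MW to N18, N6: 70 each.
    N18: 70+70 = 140 > 110
    N6: 80+70 = 150 > 110
Round 2 — N18, N6 trip offline.
  N18 sheds 140 MW to N12, N20, N24: 46 each (2 lost).
    N12: 130+46 = 176 > 150
    N20: 110+46 = 156 > 130
    N24: 80+46 = 126 > 110
  N6 sheds 150 MW to N12, N19, N24, N7: 37 each (2 lost).
    N12: 176+37 = 213 > 150
    N19: 60+37 = 97 ≤ 110
    N24: 126+37 = 163 > 110
    N7: 80+37 = 117 ≤ 130
Round 3 — N12, N20, N24 trip offline.
  N12 sheds 213 MW to N7: 213 each.
    N7: 117+213 = 330 > 130
  N20 sheds 156 MW: no online neighbours, lost.
  N24 sheds 163 MW to N17, N7: 81 each (1 lost).
    N17: 90+81 = 171 > 140
    N7: 330+81 = 411 > 130
Round 4 — N17, N7 trip offline.
  N17 sheds 171 MW: no online neighbours, lost.
  N7 sheds 411 MW: no online neighbours, lost.
No further trips.

97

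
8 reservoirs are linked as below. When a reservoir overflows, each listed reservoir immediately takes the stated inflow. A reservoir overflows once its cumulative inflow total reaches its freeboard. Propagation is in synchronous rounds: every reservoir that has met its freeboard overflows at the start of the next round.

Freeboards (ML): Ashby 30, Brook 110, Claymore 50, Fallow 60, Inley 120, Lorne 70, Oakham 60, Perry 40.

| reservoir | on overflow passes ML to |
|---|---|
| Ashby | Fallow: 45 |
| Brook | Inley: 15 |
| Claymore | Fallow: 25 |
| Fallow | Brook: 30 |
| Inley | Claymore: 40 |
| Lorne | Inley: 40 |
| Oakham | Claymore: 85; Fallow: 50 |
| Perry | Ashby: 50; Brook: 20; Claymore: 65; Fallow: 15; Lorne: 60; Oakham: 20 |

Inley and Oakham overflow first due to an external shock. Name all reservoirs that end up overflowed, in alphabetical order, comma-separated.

Round 1 — Inley, Oakham overflow (initial).
  Claymore: +40+85 → 125 ≥ 50
  Fallow: +50 → 50 < 60
Round 2 — Claymore overflows.
  Fallow: +25 → 75 ≥ 60
Round 3 — Fallow overflows.
  Brook: +30 → 30 < 110
No further overflows.

Claymore, Fallow, Inley, Oakham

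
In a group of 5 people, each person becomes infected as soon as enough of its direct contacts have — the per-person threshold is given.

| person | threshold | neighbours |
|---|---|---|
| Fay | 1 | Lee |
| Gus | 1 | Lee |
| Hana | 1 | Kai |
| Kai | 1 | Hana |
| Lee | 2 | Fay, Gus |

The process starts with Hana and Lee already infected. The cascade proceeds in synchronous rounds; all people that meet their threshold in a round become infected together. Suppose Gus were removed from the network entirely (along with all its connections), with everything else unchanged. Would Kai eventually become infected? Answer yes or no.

yes

With Gus removed:
Round 1 — Hana, Lee become infected (initial).
Round 2 — checking thresholds:
  Fay: 1 of 1 neighbours ≥ 1, becomes infected.
  Kai: 1 of 1 neighbours ≥ 1, becomes infected.
Round 3 — no new infections; cascade stops.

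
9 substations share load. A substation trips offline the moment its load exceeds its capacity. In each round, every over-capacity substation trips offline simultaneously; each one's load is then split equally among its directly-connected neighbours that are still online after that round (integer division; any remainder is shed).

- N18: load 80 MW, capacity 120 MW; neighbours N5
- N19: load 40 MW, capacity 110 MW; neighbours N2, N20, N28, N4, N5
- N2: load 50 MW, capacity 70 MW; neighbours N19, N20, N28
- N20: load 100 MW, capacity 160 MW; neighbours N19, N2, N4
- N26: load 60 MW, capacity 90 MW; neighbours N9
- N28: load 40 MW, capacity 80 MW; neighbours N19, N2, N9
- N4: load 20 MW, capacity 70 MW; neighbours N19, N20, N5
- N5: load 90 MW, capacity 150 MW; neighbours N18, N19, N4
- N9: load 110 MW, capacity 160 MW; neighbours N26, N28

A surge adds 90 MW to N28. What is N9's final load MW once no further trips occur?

Round 1 — N28 at 130 > 80. N28 trips offline.
  N28 sheds 130 MW to N19, N2, N9: 43 each (1 lost).
    N19: 40+43 = 83 ≤ 110
    N2: 50+43 = 93 > 70
    N9: 110+43 = 153 ≤ 160
Round 2 — N2 trips offline.
  N2 sheds 93 MW to N19, N20: 46 each (1 lost).
    N19: 83+46 = 129 > 110
    N20: 100+46 = 146 ≤ 160
Round 3 — N19 trips offline.
  N19 sheds 129 MW to N20, N4, N5: 43 each.
    N20: 146+43 = 189 > 160
    N4: 20+43 = 63 ≤ 70
    N5: 90+43 = 133 ≤ 150
Round 4 — N20 trips offline.
  N20 sheds 189 MW to N4: 189 each.
    N4: 63+189 = 252 > 70
Round 5 — N4 trips offline.
  N4 sheds 252 MW to N5: 252 each.
    N5: 133+252 = 385 > 150
Round 6 — N5 trips offline.
  N5 sheds 385 MW to N18: 385 each.
    N18: 80+385 = 465 > 120
Round 7 — N18 trips offline.
  N18 sheds 465 MW: no online neighbours, lost.
No further trips.

153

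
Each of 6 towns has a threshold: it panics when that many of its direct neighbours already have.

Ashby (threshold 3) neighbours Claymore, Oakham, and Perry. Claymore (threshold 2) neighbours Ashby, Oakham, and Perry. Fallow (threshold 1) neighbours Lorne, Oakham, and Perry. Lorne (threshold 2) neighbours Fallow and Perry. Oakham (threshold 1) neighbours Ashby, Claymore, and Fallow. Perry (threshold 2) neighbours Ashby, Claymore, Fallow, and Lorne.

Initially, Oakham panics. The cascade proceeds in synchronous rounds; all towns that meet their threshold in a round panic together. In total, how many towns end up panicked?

2

Round 1 — Oakham panics (initial).
Round 2 — checking thresholds:
  Ashby: 1 of 3 neighbours < 3, not yet.
  Claymore: 1 of 3 neighbours < 2, not yet.
  Fallow: 1 of 3 neighbours ≥ 1, panics.
Round 3 — no new panics; cascade stops.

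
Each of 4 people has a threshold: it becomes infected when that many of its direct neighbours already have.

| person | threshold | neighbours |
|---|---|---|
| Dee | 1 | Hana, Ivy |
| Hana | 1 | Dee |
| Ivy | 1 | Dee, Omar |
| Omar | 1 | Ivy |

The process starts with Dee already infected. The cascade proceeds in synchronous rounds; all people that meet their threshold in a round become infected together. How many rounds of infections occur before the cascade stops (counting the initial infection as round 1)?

3

Round 1 — Dee becomes infected (initial).
Round 2 — checking thresholds:
  Hana: 1 of 1 neighbours ≥ 1, becomes infected.
  Ivy: 1 of 2 neighbours ≥ 1, becomes infected.
Round 3 — checking thresholds:
  Omar: 1 of 1 neighbours ≥ 1, becomes infected.
Round 4 — no new infections; cascade stops.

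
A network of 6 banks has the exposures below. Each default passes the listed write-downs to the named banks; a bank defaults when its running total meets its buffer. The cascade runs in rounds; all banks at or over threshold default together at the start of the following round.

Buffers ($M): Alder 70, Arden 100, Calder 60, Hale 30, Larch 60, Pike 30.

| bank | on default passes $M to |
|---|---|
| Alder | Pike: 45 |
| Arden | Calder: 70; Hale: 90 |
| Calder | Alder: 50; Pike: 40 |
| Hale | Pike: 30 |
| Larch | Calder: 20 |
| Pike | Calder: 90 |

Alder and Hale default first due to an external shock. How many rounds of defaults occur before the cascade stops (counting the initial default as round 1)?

Round 1 — Alder, Hale default (initial).
  Pike: +45+30 → 75 ≥ 30
Round 2 — Pike defaults.
  Calder: +90 → 90 ≥ 60
Round 3 — Calder defaults.
No further defaults.

3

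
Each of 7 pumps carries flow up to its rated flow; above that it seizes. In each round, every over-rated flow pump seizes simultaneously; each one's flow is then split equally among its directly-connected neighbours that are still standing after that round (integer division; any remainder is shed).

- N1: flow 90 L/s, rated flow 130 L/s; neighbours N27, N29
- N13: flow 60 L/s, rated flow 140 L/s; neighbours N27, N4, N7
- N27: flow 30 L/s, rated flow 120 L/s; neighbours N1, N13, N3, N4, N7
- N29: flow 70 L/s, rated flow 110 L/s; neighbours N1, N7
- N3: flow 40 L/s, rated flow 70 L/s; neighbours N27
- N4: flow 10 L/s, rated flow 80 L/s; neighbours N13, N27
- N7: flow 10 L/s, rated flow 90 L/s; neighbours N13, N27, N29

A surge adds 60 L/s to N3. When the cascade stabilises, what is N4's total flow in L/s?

Round 1 — N3 at 100 > 70. N3 seizes.
  N3 sheds 100 L/s to N27: 100 each.
    N27: 30+100 = 130 > 120
Round 2 — N27 seizes.
  N27 sheds 130 L/s to N1, N13, N4, N7: 32 each (2 lost).
    N1: 90+32 = 122 ≤ 130
    N13: 60+32 = 92 ≤ 140
    N4: 10+32 = 42 ≤ 80
    N7: 10+32 = 42 ≤ 90
No further seizures.

42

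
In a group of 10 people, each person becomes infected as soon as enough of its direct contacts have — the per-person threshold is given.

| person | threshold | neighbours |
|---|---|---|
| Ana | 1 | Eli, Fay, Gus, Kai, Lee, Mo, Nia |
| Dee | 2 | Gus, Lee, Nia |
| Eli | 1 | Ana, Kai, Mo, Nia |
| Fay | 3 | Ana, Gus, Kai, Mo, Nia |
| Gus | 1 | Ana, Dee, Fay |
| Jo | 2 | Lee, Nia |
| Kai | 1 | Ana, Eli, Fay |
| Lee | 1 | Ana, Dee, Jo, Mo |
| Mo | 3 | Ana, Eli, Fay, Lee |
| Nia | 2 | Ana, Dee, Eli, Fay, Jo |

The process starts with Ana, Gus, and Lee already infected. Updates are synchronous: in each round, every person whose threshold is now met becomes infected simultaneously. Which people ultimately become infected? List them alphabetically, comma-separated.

Round 1 — Ana, Gus, Lee become infected (initial).
Round 2 — checking thresholds:
  Dee: 2 of 3 neighbours ≥ 2, becomes infected.
  Eli: 1 of 4 neighbours ≥ 1, becomes infected.
  Fay: 2 of 5 neighbours < 3, holds.
  Jo: 1 of 2 neighbours < 2, holds.
  Kai: 1 of 3 neighbours ≥ 1, becomes infected.
  Mo: 2 of 4 neighbours < 3, holds.
  Nia: 1 of 5 neighbours < 2, holds.
Round 3 — checking thresholds:
  Fay: 3 of 5 neighbours ≥ 3, becomes infected.
  Jo: 1 of 2 neighbours < 2, holds.
  Mo: 3 of 4 neighbours ≥ 3, becomes infected.
  Nia: 3 of 5 neighbours ≥ 2, becomes infected.
Round 4 — checking thresholds:
  Jo: 2 of 2 neighbours ≥ 2, becomes infected.
Round 5 — no new infections; cascade stops.

Ana, Dee, Eli, Fay, Gus, Jo, Kai, Lee, Mo, Nia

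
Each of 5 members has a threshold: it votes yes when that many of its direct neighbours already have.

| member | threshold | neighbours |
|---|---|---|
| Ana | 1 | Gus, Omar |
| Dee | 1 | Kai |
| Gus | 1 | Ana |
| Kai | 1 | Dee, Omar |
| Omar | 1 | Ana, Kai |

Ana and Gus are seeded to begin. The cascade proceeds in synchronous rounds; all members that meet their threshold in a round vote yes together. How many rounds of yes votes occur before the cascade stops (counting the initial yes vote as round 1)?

Round 1 — Ana, Gus vote yes (initial).
Round 2 — checking thresholds:
  Omar: 1 of 2 neighbours ≥ 1, votes yes.
Round 3 — checking thresholds:
  Kai: 1 of 2 neighbours ≥ 1, votes yes.
Round 4 — checking thresholds:
  Dee: 1 of 1 neighbours ≥ 1, votes yes.
Round 5 — no new yes votes; cascade stops.

4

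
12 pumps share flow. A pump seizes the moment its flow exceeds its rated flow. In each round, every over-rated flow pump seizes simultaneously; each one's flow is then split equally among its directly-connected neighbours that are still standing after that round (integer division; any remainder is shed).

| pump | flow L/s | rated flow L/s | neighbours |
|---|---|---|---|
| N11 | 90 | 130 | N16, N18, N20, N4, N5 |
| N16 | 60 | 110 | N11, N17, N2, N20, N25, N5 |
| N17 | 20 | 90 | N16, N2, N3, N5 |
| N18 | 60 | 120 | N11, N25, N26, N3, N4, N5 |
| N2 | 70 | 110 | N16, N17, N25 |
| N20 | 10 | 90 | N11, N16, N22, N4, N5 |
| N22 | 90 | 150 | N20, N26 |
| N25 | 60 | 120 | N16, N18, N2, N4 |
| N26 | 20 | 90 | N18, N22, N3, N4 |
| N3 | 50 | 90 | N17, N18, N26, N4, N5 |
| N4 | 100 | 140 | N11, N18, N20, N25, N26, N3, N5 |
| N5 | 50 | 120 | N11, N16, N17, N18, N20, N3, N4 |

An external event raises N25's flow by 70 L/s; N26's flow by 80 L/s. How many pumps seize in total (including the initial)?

12

Round 1 — N25 at 130 > 120; N26 at 100 > 90. N25, N26 seize.
  N25 sheds 130 L/s to N16, N18, N2, N4: 32 each (2 lost).
    N16: 60+32 = 92 ≤ 110
    N18: 60+32 = 92 ≤ 120
    N2: 70+32 = 102 ≤ 110
    N4: 100+32 = 132 ≤ 140
  N26 sheds 100 L/s to N18, N22, N3, N4: 25 each.
    N18: 92+25 = 117 ≤ 120
    N22: 90+25 = 115 ≤ 150
    N3: 50+25 = 75 ≤ 90
    N4: 132+25 = 157 > 140
Round 2 — N4 seizes.
  N4 sheds 157 L/s to N11, N18, N20, N3, N5: 31 each (2 lost).
    N11: 90+31 = 121 ≤ 130
    N18: 117+31 = 148 > 120
    N20: 10+31 = 41 ≤ 90
    N3: 75+31 = 106 > 90
    N5: 50+31 = 81 ≤ 120
Round 3 — N18, N3 seize.
  N18 sheds 148 L/s to N11, N5: 74 each.
    N11: 121+74 = 195 > 130
    N5: 81+74 = 155 > 120
  N3 sheds 106 L/s to N17, N5: 53 each.
    N17: 20+53 = 73 ≤ 90
    N5: 155+53 = 208 > 120
Round 4 — N11, N5 seize.
  N11 sheds 195 L/s to N16, N20: 97 each (1 lost).
    N16: 92+97 = 189 > 110
    N20: 41+97 = 138 > 90
  N5 sheds 208 L/s to N16, N17, N20: 69 each (1 lost).
    N16: 189+69 = 258 > 110
    N17: 73+69 = 142 > 90
    N20: 138+69 = 207 > 90
Round 5 — N16, N17, N20 seize.
  N16 sheds 258 L/s to N2: 258 each.
    N2: 102+258 = 360 > 110
  N17 sheds 142 L/s to N2: 142 each.
    N2: 360+142 = 502 > 110
  N20 sheds 207 L/s to N22: 207 each.
    N22: 115+207 = 322 > 150
Round 6 — N2, N22 seize.
  N2 sheds 502 L/s: no online neighbours, lost.
  N22 sheds 322 L/s: no online neighbours, lost.
No further seizures.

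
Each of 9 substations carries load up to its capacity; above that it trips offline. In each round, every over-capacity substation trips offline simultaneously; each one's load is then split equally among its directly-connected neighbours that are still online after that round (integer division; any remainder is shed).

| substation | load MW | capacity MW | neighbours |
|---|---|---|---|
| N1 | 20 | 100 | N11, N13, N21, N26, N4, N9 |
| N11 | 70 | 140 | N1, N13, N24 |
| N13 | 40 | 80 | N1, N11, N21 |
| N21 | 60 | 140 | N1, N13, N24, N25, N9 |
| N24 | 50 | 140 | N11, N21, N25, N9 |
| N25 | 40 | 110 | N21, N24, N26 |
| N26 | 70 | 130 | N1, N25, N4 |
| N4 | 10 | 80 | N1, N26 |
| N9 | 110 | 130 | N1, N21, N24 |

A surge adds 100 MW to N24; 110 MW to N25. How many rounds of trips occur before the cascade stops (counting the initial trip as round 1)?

4

Round 1 — N24 at 150 > 140; N25 at 150 > 110. N24, N25 trip offline.
  N24 sheds 150 MW to N11, N21, N9: 50 each.
    N11: 70+50 = 120 ≤ 140
    N21: 60+50 = 110 ≤ 140
    N9: 110+50 = 160 > 130
  N25 sheds 150 MW to N21, N26: 75 each.
    N21: 110+75 = 185 > 140
    N26: 70+75 = 145 > 130
Round 2 — N21, N26, N9 trip offline.
  N21 sheds 185 MW to N1, N13: 92 each (1 lost).
    N1: 20+92 = 112 > 100
    N13: 40+92 = 132 > 80
  N26 sheds 145 MW to N1, N4: 72 each (1 lost).
    N1: 112+72 = 184 > 100
    N4: 10+72 = 82 > 80
  N9 sheds 160 MW to N1: 160 each.
    N1: 184+160 = 344 > 100
Round 3 — N1, N13, N4 trip offline.
  N1 sheds 344 MW to N11: 344 each.
    N11: 120+344 = 464 > 140
  N13 sheds 132 MW to N11: 132 each.
    N11: 464+132 = 596 > 140
  N4 sheds 82 MW: no online neighbours, lost.
Round 4 — N11 trips offline.
  N11 sheds 596 MW: no online neighbours, lost.
No further trips.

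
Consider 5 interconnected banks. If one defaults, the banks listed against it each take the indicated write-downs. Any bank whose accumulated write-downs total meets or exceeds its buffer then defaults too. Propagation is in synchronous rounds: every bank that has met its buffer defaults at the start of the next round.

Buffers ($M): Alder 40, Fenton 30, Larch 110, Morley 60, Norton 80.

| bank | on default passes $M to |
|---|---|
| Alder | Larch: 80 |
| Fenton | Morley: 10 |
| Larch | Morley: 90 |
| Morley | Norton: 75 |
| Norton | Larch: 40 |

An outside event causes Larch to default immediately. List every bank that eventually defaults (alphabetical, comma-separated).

Larch, Morley

Round 1 — Larch defaults (initial).
  Morley: +90 → 90 ≥ 60
Round 2 — Morley defaults.
  Norton: +75 → 75 < 80
No further defaults.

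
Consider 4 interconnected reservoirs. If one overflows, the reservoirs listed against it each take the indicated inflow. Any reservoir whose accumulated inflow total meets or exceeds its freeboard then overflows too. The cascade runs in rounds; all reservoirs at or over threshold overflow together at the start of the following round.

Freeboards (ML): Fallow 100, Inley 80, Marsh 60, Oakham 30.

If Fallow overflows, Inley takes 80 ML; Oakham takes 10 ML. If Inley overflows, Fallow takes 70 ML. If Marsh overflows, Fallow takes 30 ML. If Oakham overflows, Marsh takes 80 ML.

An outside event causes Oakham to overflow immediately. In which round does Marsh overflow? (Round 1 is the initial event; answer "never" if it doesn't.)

2

Round 1 — Oakham overflows (initial).
  Marsh: +80 → 80 ≥ 60
Round 2 — Marsh overflows.
  Fallow: +30 → 30 < 100
No further overflows.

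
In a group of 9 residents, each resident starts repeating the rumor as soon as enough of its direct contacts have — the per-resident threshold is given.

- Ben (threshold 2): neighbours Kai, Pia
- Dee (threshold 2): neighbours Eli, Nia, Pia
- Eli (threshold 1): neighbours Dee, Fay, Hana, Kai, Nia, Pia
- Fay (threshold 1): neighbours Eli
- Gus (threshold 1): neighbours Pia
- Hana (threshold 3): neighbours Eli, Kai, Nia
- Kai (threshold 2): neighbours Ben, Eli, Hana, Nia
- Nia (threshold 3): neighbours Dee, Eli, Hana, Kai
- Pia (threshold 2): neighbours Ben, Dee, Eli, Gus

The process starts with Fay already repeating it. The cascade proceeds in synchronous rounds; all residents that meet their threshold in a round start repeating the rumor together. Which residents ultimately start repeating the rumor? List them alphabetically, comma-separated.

Round 1 — Fay starts repeating the rumor (initial).
Round 2 — checking thresholds:
  Eli: 1 of 6 neighbours ≥ 1, starts repeating the rumor.
Round 3 — no new spreads; cascade stops.

Eli, Fay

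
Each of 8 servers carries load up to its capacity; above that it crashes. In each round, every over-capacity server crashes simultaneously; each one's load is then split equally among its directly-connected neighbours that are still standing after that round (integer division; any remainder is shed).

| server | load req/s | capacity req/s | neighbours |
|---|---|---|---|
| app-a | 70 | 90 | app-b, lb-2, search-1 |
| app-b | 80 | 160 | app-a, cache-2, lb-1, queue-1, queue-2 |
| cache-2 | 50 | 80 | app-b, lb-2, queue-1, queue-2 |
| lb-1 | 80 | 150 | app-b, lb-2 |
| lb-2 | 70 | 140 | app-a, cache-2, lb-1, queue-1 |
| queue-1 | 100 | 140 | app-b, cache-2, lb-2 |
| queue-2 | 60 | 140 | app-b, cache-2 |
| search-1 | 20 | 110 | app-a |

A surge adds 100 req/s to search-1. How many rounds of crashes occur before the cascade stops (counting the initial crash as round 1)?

5

Round 1 — search-1 at 120 > 110. search-1 crashes.
  search-1 sheds 120 req/s to app-a: 120 each.
    app-a: 70+120 = 190 > 90
Round 2 — app-a crashes.
  app-a sheds 190 req/s to app-b, lb-2: 95 each.
    app-b: 80+95 = 175 > 160
    lb-2: 70+95 = 165 > 140
Round 3 — app-b, lb-2 crash.
  app-b sheds 175 req/s to cache-2, lb-1, queue-1, queue-2: 43 each (3 lost).
    cache-2: 50+43 = 93 > 80
    lb-1: 80+43 = 123 ≤ 150
    queue-1: 100+43 = 143 > 140
    queue-2: 60+43 = 103 ≤ 140
  lb-2 sheds 165 req/s to cache-2, lb-1, queue-1: 55 each.
    cache-2: 93+55 = 148 > 80
    lb-1: 123+55 = 178 > 150
    queue-1: 143+55 = 198 > 140
Round 4 — cache-2, lb-1, queue-1 crash.
  cache-2 sheds 148 req/s to queue-2: 148 each.
    queue-2: 103+148 = 251 > 140
  lb-1 sheds 178 req/s: no online neighbours, lost.
  queue-1 sheds 198 req/s: no online neighbours, lost.
Round 5 — queue-2 crashes.
  queue-2 sheds 251 req/s: no online neighbours, lost.
No further crashes.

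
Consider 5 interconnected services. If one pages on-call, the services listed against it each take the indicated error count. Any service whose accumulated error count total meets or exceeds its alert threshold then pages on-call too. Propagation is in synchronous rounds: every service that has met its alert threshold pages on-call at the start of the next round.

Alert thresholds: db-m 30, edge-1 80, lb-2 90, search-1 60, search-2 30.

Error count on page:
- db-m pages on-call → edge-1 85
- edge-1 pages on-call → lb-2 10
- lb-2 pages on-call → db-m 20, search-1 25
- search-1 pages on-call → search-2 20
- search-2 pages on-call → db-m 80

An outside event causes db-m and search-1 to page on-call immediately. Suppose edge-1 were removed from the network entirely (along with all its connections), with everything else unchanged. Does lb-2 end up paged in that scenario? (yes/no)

With edge-1 removed:
Round 1 — db-m, search-1 page on-call (initial).
  search-2: +20 → 20 < 30
No further pages.

no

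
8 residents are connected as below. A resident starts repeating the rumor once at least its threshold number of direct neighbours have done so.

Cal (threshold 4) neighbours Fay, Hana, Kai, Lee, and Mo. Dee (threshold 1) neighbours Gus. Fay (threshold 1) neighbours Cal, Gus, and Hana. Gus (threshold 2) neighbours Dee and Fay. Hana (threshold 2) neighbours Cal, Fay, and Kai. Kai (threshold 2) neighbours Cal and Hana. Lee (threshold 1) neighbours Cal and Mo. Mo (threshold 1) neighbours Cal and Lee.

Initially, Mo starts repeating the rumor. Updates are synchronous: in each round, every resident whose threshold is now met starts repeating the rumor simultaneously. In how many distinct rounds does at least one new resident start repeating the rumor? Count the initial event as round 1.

2

Round 1 — Mo starts repeating the rumor (initial).
Round 2 — checking thresholds:
  Cal: 1 of 5 neighbours < 4, below threshold.
  Lee: 1 of 2 neighbours ≥ 1, starts repeating the rumor.
Round 3 — no new spreads; cascade stops.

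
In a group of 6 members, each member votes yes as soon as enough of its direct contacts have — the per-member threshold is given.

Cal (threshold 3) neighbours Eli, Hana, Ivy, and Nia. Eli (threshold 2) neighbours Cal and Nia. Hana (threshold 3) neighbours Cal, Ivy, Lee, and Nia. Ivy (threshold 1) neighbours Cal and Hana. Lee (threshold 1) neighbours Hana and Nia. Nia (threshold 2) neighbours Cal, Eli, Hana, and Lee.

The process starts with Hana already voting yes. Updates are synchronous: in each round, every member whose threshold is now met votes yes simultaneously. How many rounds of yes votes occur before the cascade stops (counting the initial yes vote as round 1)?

5

Round 1 — Hana votes yes (initial).
Round 2 — checking thresholds:
  Cal: 1 of 4 neighbours < 3, holds.
  Ivy: 1 of 2 neighbours ≥ 1, votes yes.
  Lee: 1 of 2 neighbours ≥ 1, votes yes.
  Nia: 1 of 4 neighbours < 2, holds.
Round 3 — checking thresholds:
  Cal: 2 of 4 neighbours < 3, holds.
  Nia: 2 of 4 neighbours ≥ 2, votes yes.
Round 4 — checking thresholds:
  Cal: 3 of 4 neighbours ≥ 3, votes yes.
  Eli: 1 of 2 neighbours < 2, holds.
Round 5 — checking thresholds:
  Eli: 2 of 2 neighbours ≥ 2, votes yes.
Round 6 — no new yes votes; cascade stops.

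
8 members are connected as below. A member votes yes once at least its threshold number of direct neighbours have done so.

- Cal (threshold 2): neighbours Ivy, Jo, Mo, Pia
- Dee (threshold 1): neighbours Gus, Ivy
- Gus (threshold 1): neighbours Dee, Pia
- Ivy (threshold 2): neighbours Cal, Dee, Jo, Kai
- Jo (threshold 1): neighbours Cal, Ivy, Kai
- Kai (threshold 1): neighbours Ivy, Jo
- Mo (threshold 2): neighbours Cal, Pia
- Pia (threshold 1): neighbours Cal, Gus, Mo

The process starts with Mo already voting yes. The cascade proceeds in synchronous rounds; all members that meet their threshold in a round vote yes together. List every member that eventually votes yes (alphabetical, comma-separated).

Cal, Dee, Gus, Ivy, Jo, Kai, Mo, Pia

Round 1 — Mo votes yes (initial).
Round 2 — checking thresholds:
  Cal: 1 of 4 neighbours < 2, not yet.
  Pia: 1 of 3 neighbours ≥ 1, votes yes.
Round 3 — checking thresholds:
  Cal: 2 of 4 neighbours ≥ 2, votes yes.
  Gus: 1 of 2 neighbours ≥ 1, votes yes.
Round 4 — checking thresholds:
  Dee: 1 of 2 neighbours ≥ 1, votes yes.
  Ivy: 1 of 4 neighbours < 2, not yet.
  Jo: 1 of 3 neighbours ≥ 1, votes yes.
Round 5 — checking thresholds:
  Ivy: 3 of 4 neighbours ≥ 2, votes yes.
  Kai: 1 of 2 neighbours ≥ 1, votes yes.
Round 6 — no new yes votes; cascade stops.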